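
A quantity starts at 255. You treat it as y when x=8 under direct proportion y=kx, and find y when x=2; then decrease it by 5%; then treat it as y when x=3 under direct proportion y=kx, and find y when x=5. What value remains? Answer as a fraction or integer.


Start with 255.
Step 1: Direct prop: k = (255)/8; new y = k*2 = 255*2/8 = 255/4
Step 2: Decrease by 5%: 255/4 * 95/100 = 969/16
Step 3: Direct prop: k = (969/16)/3; new y = k*5 = 969/16*5/3 = 1615/16
Final result = 1615/16

1615/16


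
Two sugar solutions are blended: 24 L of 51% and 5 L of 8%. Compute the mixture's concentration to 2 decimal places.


Solute in mixture 1 = 51% of 24 L = 24*51/100 = 306/25 L
Solute in mixture 2 = 8% of 5 L = 5*8/100 = 2/5 L
Total solute = 306/25 + 2/5 = 316/25 L
Total volume = 24 + 5 = 29 L
Final concentration = 316/25/29 * 100 = 43.59%

43.59


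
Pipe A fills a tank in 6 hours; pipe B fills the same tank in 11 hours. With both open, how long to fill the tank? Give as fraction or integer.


Rate of A = 1/6 job per hour
Rate of B = 1/11 job per hour
Combined rate = 1/6 + 1/11
Find common denominator: (11 + 6)/(6*11) = 17/66
Combined rate = 17/66 job per hour
Time together = 1 / (17/66) = 66/17 hours

66/17


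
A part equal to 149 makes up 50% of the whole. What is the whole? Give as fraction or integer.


Given: 149 is 50% of the whole
Set up: 149 = 50/100 * whole
whole = 149 * 100 / 50
whole = 14900 / 50
whole = 298

298


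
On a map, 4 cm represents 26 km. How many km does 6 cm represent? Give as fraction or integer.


Map scale: 4 cm = 26 km
Measured distance on map = 6 cm
Set up proportion: 6 * 26 / 4
= 156 / 4
= 39 km

39


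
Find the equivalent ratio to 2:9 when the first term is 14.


Original ratio: 2:9
First term target: 14
Scale factor = 14 / 2 = 7
Multiply second term: 9 * 7 = 63
Equivalent ratio = 14:63

14:63


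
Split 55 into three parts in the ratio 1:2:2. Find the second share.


Ratio = 1:2:2
Total parts = 1 + 2 + 2 = 5
Value per part = 55 / 5 = 11
First share = 1 * 11 = 11
Middle share = 2 * 11 = 22
Third share = 2 * 11 = 22

22


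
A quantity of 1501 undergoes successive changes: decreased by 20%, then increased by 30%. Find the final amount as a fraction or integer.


Start: 1501
Step 1: decrease by 20% => multiply by 80/100
  1501 * 80/100 = 6004/5
Step 2: increase by 30% => multiply by 130/100
  6004/5 * 130/100 = 39026/25
Final value = 39026/25

39026/25


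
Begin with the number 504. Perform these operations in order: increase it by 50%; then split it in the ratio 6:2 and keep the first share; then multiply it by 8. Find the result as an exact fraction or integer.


Start with 504.
Step 1: Increase by 50%: 504 * 150/100 = 756
Step 2: Split 6:2, first share = 756 * 6/8 = 567
Step 3: Multiply by 8: 567 * 8 = 4536
Final result = 4536

4536


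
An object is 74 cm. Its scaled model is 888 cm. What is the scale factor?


Original length = 74 cm
Scaled length = 888 cm
Scale factor = 888 / 74
= 12

12


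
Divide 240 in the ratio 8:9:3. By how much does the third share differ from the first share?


Total parts = 8 + 9 + 3 = 20
Value per part = 240 / 20 = 12
Shares: 8*12=96, 9*12=108, 3*12=36
Third share = 36, first share = 96
Difference = |36 - 96| = 60

60


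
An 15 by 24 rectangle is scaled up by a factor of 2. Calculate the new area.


Original dimensions: 15 x 24
Enlargement factor = 2
New width = 15 * 2 = 30
New height = 24 * 2 = 48
New area = 30 * 48 = 1440

1440


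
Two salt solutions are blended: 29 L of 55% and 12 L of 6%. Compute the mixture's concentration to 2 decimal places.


Solute in mixture 1 = 55% of 29 L = 29*55/100 = 319/20 L
Solute in mixture 2 = 6% of 12 L = 12*6/100 = 18/25 L
Total solute = 319/20 + 18/25 = 1667/100 L
Total volume = 29 + 12 = 41 L
Final concentration = 1667/100/41 * 100 = 40.66%

40.66


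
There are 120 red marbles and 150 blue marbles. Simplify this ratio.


Find GCD(120, 150)
GCD = 30
Divide both by 30: 120/30 = 4, 150/30 = 5
Simplified ratio = 4:5

4:5


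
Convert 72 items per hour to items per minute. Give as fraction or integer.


Converting from per hour to per minute
Rate = 72 items per hour
Divide by 60: 72/60
= 6/5 items per minute

6/5


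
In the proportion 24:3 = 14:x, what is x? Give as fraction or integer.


Setting up: 24/3 = 14/x
Cross multiply: 24 * x = 3 * 14
24x = 42
x = 42/24
x = 7/4

7/4


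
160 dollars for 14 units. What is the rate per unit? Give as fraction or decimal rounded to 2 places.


Total dollars = 160
Number of units = 14
Unit rate = 160 / 14
= 11.43 dollars per unit

11.43


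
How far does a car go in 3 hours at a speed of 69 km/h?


Using distance = speed * time
Speed = 69 km/h
Time = 3 hours
Distance = 69 * 3
= 207 km

207


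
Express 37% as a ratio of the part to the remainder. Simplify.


Part = 37%, Remainder = 63%
Ratio = 37:63
GCD(37, 63) = 1
Simplify: 37:63 = 37:63

37:63


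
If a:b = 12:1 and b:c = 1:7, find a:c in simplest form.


Given a:b = 12:1 and b:c = 1:7
Make b consistent. Multiply first ratio by 1: a:b = 12:1
Multiply second ratio by 1: b:c = 1:7
Now b = 1 in both, so a:b:c = 12:1:7
Therefore a:c = 12:7
Simplify by GCD: a:c = 12:7

12:7


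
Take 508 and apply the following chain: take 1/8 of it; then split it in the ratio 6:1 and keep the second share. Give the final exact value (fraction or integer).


Start with 508.
Step 1: Take 1/8: 508 * 1/8 = 127/2
Step 2: Split 6:1, second share = 127/2 * 1/7 = 127/14
Final result = 127/14

127/14


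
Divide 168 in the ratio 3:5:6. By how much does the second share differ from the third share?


Total parts = 3 + 5 + 6 = 14
Value per part = 168 / 14 = 12
Shares: 3*12=36, 5*12=60, 6*12=72
Second share = 60, third share = 72
Difference = |60 - 72| = 12

12


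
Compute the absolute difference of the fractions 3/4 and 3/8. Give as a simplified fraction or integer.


Simplify: 3/4 = 3/4 and 3/8 = 3/8
Find common denominator: LCD = 8
Convert: 6/8 and 3/8
Difference = |6 - 3|/8 = 3/8
Simplified = 3/8

3/8


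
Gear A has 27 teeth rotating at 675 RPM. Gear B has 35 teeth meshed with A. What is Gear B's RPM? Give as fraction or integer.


Gear ratio: teeth_A * RPM_A = teeth_B * RPM_B
27 * 675 = 35 * RPM_B
18225 = 35 * RPM_B
RPM_B = 18225 / 35
RPM_B = 3645/7

3645/7


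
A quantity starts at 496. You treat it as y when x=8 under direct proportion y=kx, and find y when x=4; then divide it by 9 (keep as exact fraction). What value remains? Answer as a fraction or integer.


Start with 496.
Step 1: Direct prop: k = (496)/8; new y = k*4 = 496*4/8 = 248
Step 2: Divide by 9: 248 / 9 = 248/9
Final result = 248/9

248/9


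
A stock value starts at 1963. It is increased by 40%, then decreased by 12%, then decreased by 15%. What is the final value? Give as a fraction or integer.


Start: 1963
Step 1: increase by 40% => multiply by 140/100
  1963 * 140/100 = 13741/5
Step 2: decrease by 12% => multiply by 88/100
  13741/5 * 88/100 = 302302/125
Step 3: decrease by 15% => multiply by 85/100
  302302/125 * 85/100 = 2569567/1250
Final value = 2569567/1250

2569567/1250


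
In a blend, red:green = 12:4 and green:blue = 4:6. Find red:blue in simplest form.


Given a:b = 12:4 and b:c = 4:6
Make b consistent. Multiply first ratio by 4: a:b = 48:16
Multiply second ratio by 4: b:c = 16:24
Now b = 16 in both, so a:b:c = 48:16:24
Therefore a:c = 48:24
Simplify by GCD: a:c = 2:1

2:1


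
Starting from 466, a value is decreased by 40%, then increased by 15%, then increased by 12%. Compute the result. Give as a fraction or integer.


Start: 466
Step 1: decrease by 40% => multiply by 60/100
  466 * 60/100 = 1398/5
Step 2: increase by 15% => multiply by 115/100
  1398/5 * 115/100 = 16077/50
Step 3: increase by 12% => multiply by 112/100
  16077/50 * 112/100 = 225078/625
Final value = 225078/625

225078/625


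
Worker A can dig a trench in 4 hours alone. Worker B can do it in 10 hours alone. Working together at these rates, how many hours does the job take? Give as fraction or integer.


Rate of A = 1/4 job per hour
Rate of B = 1/10 job per hour
Combined rate = 1/4 + 1/10
Find common denominator: (10 + 4)/(4*10) = 14/40
Combined rate = 7/20 job per hour
Time together = 1 / (7/20) = 20/7 hours

20/7


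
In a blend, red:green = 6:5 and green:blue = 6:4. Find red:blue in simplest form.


Given a:b = 6:5 and b:c = 6:4
Make b consistent. Multiply first ratio by 6: a:b = 36:30
Multiply second ratio by 5: b:c = 30:20
Now b = 30 in both, so a:b:c = 36:30:20
Therefore a:c = 36:20
Simplify by GCD: a:c = 9:5

9:5


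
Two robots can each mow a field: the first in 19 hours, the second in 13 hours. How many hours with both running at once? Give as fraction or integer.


Rate of A = 1/19 job per hour
Rate of B = 1/13 job per hour
Combined rate = 1/19 + 1/13
Find common denominator: (13 + 19)/(19*13) = 32/247
Combined rate = 32/247 job per hour
Time together = 1 / (32/247) = 247/32 hours

247/32


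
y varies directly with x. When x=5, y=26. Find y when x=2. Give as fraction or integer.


Direct proportion: y = kx
Find k: k = 26/5 = 26/5
Compute y at x=2: y = 26/5 * 2
y = 52/5

52/5


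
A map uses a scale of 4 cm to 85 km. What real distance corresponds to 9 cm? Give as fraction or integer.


Map scale: 4 cm = 85 km
Measured distance on map = 9 cm
Set up proportion: 9 * 85 / 4
= 765 / 4
= 765/4 km

765/4


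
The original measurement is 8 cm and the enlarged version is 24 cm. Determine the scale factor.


Original length = 8 cm
Scaled length = 24 cm
Scale factor = 24 / 8
= 3

3


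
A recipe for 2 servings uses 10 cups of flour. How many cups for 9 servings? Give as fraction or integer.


Original: 10 cups for 2 servings
Target servings = 9
Scaling factor = 9/2
New amount = 10 * 9/2
= 90/2
= 45 cups

45


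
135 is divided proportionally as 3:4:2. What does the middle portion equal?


Ratio = 3:4:2
Total parts = 3 + 4 + 2 = 9
Value per part = 135 / 9 = 15
First share = 3 * 15 = 45
Middle share = 4 * 15 = 60
Third share = 2 * 15 = 30

60


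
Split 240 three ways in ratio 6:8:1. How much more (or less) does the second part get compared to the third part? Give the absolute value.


Total parts = 6 + 8 + 1 = 15
Value per part = 240 / 15 = 16
Shares: 6*16=96, 8*16=128, 1*16=16
Second share = 128, third share = 16
Difference = |128 - 16| = 112

112


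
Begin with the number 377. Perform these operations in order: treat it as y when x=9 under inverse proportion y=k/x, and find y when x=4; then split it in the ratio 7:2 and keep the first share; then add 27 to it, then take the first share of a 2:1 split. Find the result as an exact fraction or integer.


Start with 377.
Step 1: Inverse prop: k = (377)*9; new y = k/4 = 377*9/4 = 3393/4
Step 2: Split 7:2, first share = 3393/4 * 7/9 = 2639/4
Step 3: Add 27: 2639/4+27=2747/4; split 2:1 first = 2747/4*2/3 = 2747/6
Final result = 2747/6

2747/6


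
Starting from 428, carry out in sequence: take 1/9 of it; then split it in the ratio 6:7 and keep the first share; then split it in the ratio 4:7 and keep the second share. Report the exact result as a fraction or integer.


Start with 428.
Step 1: Take 1/9: 428 * 1/9 = 428/9
Step 2: Split 6:7, first share = 428/9 * 6/13 = 856/39
Step 3: Split 4:7, second share = 856/39 * 7/11 = 5992/429
Final result = 5992/429

5992/429


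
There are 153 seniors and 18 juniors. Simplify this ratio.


Find GCD(153, 18)
GCD = 9
Divide both by 9: 153/9 = 17, 18/9 = 2
Simplified ratio = 17:2

17:2


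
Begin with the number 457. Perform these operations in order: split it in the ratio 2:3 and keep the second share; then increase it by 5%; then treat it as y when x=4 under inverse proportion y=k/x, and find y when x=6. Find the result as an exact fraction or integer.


Start with 457.
Step 1: Split 2:3, second share = 457 * 3/5 = 1371/5
Step 2: Increase by 5%: 1371/5 * 105/100 = 28791/100
Step 3: Inverse prop: k = (28791/100)*4; new y = k/6 = 28791/100*4/6 = 9597/50
Final result = 9597/50

9597/50


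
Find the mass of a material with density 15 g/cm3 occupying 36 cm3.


Using mass = density * volume
Density = 15 g/cm3
Volume = 36 cm3
Mass = 15 * 36
= 540 g

540


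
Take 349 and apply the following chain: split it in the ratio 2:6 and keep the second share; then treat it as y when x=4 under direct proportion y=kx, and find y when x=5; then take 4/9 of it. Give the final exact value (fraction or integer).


Start with 349.
Step 1: Split 2:6, second share = 349 * 6/8 = 1047/4
Step 2: Direct prop: k = (1047/4)/4; new y = k*5 = 1047/4*5/4 = 5235/16
Step 3: Take 4/9: 5235/16 * 4/9 = 1745/12
Final result = 1745/12

1745/12


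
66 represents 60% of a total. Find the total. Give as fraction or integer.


Given: 66 is 60% of the whole
Set up: 66 = 60/100 * whole
whole = 66 * 100 / 60
whole = 6600 / 60
whole = 110

110


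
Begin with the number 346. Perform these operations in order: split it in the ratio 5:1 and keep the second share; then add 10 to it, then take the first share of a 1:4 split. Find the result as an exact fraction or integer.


Start with 346.
Step 1: Split 5:1, second share = 346 * 1/6 = 173/3
Step 2: Add 10: 173/3+10=203/3; split 1:4 first = 203/3*1/5 = 203/15
Final result = 203/15

203/15


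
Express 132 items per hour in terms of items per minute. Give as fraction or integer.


Converting from per hour to per minute
Rate = 132 items per hour
Divide by 60: 132/60
= 11/5 items per minute

11/5


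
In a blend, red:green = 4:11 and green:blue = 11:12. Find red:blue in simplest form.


Given a:b = 4:11 and b:c = 11:12
Make b consistent. Multiply first ratio by 11: a:b = 44:121
Multiply second ratio by 11: b:c = 121:132
Now b = 121 in both, so a:b:c = 44:121:132
Therefore a:c = 44:132
Simplify by GCD: a:c = 1:3

1:3


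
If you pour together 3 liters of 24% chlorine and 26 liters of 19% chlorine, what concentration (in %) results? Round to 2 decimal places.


Solute in mixture 1 = 24% of 3 L = 3*24/100 = 18/25 L
Solute in mixture 2 = 19% of 26 L = 26*19/100 = 247/50 L
Total solute = 18/25 + 247/50 = 283/50 L
Total volume = 3 + 26 = 29 L
Final concentration = 283/50/29 * 100 = 19.52%

19.52


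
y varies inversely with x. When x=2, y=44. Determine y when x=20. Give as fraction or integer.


Inverse proportion: y = k/x
Find k: k = 2 * 44 = 88
Compute y at x=20: y = 88/20
y = 22/5

22/5


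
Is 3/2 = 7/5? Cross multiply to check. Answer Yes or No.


Cross multiply to check 3/2 = 7/5
Left cross product: 3 * 5 = 15
Right cross product: 2 * 7 = 14
15 != 14
Not equal, so proportions differ => No

No


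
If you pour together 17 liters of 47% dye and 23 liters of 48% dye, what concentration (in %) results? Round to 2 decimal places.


Solute in mixture 1 = 47% of 17 L = 17*47/100 = 799/100 L
Solute in mixture 2 = 48% of 23 L = 23*48/100 = 276/25 L
Total solute = 799/100 + 276/25 = 1903/100 L
Total volume = 17 + 23 = 40 L
Final concentration = 1903/100/40 * 100 = 47.58%

47.58


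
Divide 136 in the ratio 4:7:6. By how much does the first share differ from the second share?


Total parts = 4 + 7 + 6 = 17
Value per part = 136 / 17 = 8
Shares: 4*8=32, 7*8=56, 6*8=48
First share = 32, second share = 56
Difference = |32 - 56| = 24

24


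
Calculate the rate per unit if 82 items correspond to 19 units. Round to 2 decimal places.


Total items = 82
Number of units = 19
Unit rate = 82 / 19
= 4.32 items per unit

4.32


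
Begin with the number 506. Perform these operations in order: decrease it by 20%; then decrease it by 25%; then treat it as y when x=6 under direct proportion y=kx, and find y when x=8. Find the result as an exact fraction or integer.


Start with 506.
Step 1: Decrease by 20%: 506 * 80/100 = 2024/5
Step 2: Decrease by 25%: 2024/5 * 75/100 = 1518/5
Step 3: Direct prop: k = (1518/5)/6; new y = k*8 = 1518/5*8/6 = 2024/5
Final result = 2024/5

2024/5


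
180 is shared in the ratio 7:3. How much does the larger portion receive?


Total parts = 7 + 3 = 10
Value per part = 180 / 10 = 18
First share = 7 * 18 = 126
Second share = 3 * 18 = 54
Larger share = 126

126


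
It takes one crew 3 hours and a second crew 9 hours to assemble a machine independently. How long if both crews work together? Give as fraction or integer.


Rate of A = 1/3 job per hour
Rate of B = 1/9 job per hour
Combined rate = 1/3 + 1/9
Find common denominator: (9 + 3)/(3*9) = 12/27
Combined rate = 4/9 job per hour
Time together = 1 / (4/9) = 9/4 hours

9/4


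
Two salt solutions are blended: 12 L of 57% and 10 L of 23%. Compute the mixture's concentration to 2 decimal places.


Solute in mixture 1 = 57% of 12 L = 12*57/100 = 171/25 L
Solute in mixture 2 = 23% of 10 L = 10*23/100 = 23/10 L
Total solute = 171/25 + 23/10 = 457/50 L
Total volume = 12 + 10 = 22 L
Final concentration = 457/50/22 * 100 = 41.55%

41.55


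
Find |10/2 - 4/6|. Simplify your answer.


Simplify: 10/2 = 5 and 4/6 = 2/3
Find common denominator: LCD = 3
Convert: 15/3 and 2/3
Difference = |15 - 2|/3 = 13/3
Simplified = 13/3

13/3


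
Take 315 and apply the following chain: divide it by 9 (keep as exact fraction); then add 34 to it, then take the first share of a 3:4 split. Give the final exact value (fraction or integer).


Start with 315.
Step 1: Divide by 9: 315 / 9 = 35
Step 2: Add 34: 35+34=69; split 3:4 first = 69*3/7 = 207/7
Final result = 207/7

207/7


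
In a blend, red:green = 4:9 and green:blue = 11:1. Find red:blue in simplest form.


Given a:b = 4:9 and b:c = 11:1
Make b consistent. Multiply first ratio by 11: a:b = 44:99
Multiply second ratio by 9: b:c = 99:9
Now b = 99 in both, so a:b:c = 44:99:9
Therefore a:c = 44:9
Simplify by GCD: a:c = 44:9

44:9


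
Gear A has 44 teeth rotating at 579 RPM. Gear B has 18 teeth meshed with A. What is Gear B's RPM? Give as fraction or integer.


Gear ratio: teeth_A * RPM_A = teeth_B * RPM_B
44 * 579 = 18 * RPM_B
25476 = 18 * RPM_B
RPM_B = 25476 / 18
RPM_B = 4246/3

4246/3


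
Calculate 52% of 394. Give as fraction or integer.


Compute 52% of 394
Convert percentage: 52% = 52/100
Multiply: 394 * 52/100
= 20488/100
= 5122/25

5122/25


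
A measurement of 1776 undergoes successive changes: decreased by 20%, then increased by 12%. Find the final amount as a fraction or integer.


Start: 1776
Step 1: decrease by 20% => multiply by 80/100
  1776 * 80/100 = 7104/5
Step 2: increase by 12% => multiply by 112/100
  7104/5 * 112/100 = 198912/125
Final value = 198912/125

198912/125


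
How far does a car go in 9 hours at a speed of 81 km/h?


Using distance = speed * time
Speed = 81 km/h
Time = 9 hours
Distance = 81 * 9
= 729 km

729


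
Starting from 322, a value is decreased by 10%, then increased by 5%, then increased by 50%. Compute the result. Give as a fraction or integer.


Start: 322
Step 1: decrease by 10% => multiply by 90/100
  322 * 90/100 = 1449/5
Step 2: increase by 5% => multiply by 105/100
  1449/5 * 105/100 = 30429/100
Step 3: increase by 50% => multiply by 150/100
  30429/100 * 150/100 = 91287/200
Final value = 91287/200

91287/200


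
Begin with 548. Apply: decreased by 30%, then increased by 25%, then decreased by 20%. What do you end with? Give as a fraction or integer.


Start: 548
Step 1: decrease by 30% => multiply by 70/100
  548 * 70/100 = 1918/5
Step 2: increase by 25% => multiply by 125/100
  1918/5 * 125/100 = 959/2
Step 3: decrease by 20% => multiply by 80/100
  959/2 * 80/100 = 1918/5
Final value = 1918/5

1918/5


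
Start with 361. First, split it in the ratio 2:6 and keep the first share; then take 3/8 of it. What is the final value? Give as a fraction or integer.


Start with 361.
Step 1: Split 2:6, first share = 361 * 2/8 = 361/4
Step 2: Take 3/8: 361/4 * 3/8 = 1083/32
Final result = 1083/32

1083/32


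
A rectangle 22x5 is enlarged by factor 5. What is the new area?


Original dimensions: 22 x 5
Enlargement factor = 5
New width = 22 * 5 = 110
New height = 5 * 5 = 25
New area = 110 * 25 = 2750

2750


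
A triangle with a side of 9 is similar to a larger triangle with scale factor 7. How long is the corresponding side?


Similar triangles have proportional sides
Scale factor = 7
Smaller side = 9
Corresponding larger side = 9 * 7
= 63

63


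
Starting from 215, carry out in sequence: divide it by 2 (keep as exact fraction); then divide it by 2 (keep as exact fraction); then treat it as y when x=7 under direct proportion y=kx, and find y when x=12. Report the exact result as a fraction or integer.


Start with 215.
Step 1: Divide by 2: 215 / 2 = 215/2
Step 2: Divide by 2: 215/2 / 2 = 215/4
Step 3: Direct prop: k = (215/4)/7; new y = k*12 = 215/4*12/7 = 645/7
Final result = 645/7

645/7


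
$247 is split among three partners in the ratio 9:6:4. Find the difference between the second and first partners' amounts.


Total parts = 9 + 6 + 4 = 19
Value per part = 247 / 19 = 13
Shares: 9*13=117, 6*13=78, 4*13=52
Second share = 78, first share = 117
Difference = |78 - 117| = 39

39


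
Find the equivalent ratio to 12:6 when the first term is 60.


Original ratio: 12:6
First term target: 60
Scale factor = 60 / 12 = 5
Multiply second term: 6 * 5 = 30
Equivalent ratio = 60:30

60:30


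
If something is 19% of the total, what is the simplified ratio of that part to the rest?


Part = 19%, Remainder = 81%
Ratio = 19:81
GCD(19, 81) = 1
Simplify: 19:81 = 19:81

19:81


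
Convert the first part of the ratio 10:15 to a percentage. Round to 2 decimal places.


Total parts = 10 + 15 = 25
First part fraction = 10/25
Percentage = (10/25) * 100
= 0.4 * 100
= 40.00%

40.00


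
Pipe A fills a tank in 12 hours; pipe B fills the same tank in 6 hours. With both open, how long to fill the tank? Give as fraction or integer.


Rate of A = 1/12 job per hour
Rate of B = 1/6 job per hour
Combined rate = 1/12 + 1/6
Find common denominator: (6 + 12)/(12*6) = 18/72
Combined rate = 1/4 job per hour
Time together = 1 / (1/4) = 4 hours

4


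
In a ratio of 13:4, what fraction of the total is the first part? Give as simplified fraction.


Total parts = 13 + 4 = 17
First part fraction = 13/17
Simplify: 13/17 = 13/17

13/17


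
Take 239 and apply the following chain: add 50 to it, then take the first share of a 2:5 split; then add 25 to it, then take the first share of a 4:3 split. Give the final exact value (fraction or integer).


Start with 239.
Step 1: Add 50: 239+50=289; split 2:5 first = 289*2/7 = 578/7
Step 2: Add 25: 578/7+25=753/7; split 4:3 first = 753/7*4/7 = 3012/49
Final result = 3012/49

3012/49


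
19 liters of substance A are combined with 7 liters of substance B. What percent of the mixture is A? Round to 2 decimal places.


Volume of A = 19 L
Volume of B = 7 L
Total volume = 19 + 7 = 26 L
Percentage of A = (19/26) * 100
= 73.08%

73.08


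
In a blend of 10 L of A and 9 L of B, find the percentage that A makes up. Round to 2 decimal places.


Volume of A = 10 L
Volume of B = 9 L
Total volume = 10 + 9 = 19 L
Percentage of A = (10/19) * 100
= 52.63%

52.63


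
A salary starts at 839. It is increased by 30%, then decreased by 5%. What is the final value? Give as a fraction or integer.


Start: 839
Step 1: increase by 30% => multiply by 130/100
  839 * 130/100 = 10907/10
Step 2: decrease by 5% => multiply by 95/100
  10907/10 * 95/100 = 207233/200
Final value = 207233/200

207233/200


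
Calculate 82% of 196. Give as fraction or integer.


Compute 82% of 196
Convert percentage: 82% = 82/100
Multiply: 196 * 82/100
= 16072/100
= 4018/25

4018/25


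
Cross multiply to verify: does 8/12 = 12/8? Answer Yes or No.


Cross multiply to check 8/12 = 12/8
Left cross product: 8 * 8 = 64
Right cross product: 12 * 12 = 144
64 != 144
Not equal, so proportions differ => No

No


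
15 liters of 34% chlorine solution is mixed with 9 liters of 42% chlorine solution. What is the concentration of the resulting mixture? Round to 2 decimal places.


Solute in mixture 1 = 34% of 15 L = 15*34/100 = 51/10 L
Solute in mixture 2 = 42% of 9 L = 9*42/100 = 189/50 L
Total solute = 51/10 + 189/50 = 222/25 L
Total volume = 15 + 9 = 24 L
Final concentration = 222/25/24 * 100 = 37.00%

37.00


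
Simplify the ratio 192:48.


Find GCD(192, 48)
GCD = 48
Divide both by 48: 192/48 = 4, 48/48 = 1
Simplified ratio = 4:1

4:1


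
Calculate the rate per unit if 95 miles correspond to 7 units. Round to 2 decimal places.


Total miles = 95
Number of units = 7
Unit rate = 95 / 7
= 13.57 miles per unit

13.57


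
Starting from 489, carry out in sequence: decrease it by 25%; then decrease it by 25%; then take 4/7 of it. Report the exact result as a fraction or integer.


Start with 489.
Step 1: Decrease by 25%: 489 * 75/100 = 1467/4
Step 2: Decrease by 25%: 1467/4 * 75/100 = 4401/16
Step 3: Take 4/7: 4401/16 * 4/7 = 4401/28
Final result = 4401/28

4401/28


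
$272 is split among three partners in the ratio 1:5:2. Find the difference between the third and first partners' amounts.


Total parts = 1 + 5 + 2 = 8
Value per part = 272 / 8 = 34
Shares: 1*34=34, 5*34=170, 2*34=68
Third share = 68, first share = 34
Difference = |68 - 34| = 34

34


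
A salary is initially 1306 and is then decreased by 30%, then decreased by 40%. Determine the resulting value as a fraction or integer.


Start: 1306
Step 1: decrease by 30% => multiply by 70/100
  1306 * 70/100 = 4571/5
Step 2: decrease by 40% => multiply by 60/100
  4571/5 * 60/100 = 13713/25
Final value = 13713/25

13713/25


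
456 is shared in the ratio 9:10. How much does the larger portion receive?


Total parts = 9 + 10 = 19
Value per part = 456 / 19 = 24
First share = 9 * 24 = 216
Second share = 10 * 24 = 240
Larger share = 240

240


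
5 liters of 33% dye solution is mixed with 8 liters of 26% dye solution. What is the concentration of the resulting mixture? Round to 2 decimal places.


Solute in mixture 1 = 33% of 5 L = 5*33/100 = 33/20 L
Solute in mixture 2 = 26% of 8 L = 8*26/100 = 52/25 L
Total solute = 33/20 + 52/25 = 373/100 L
Total volume = 5 + 8 = 13 L
Final concentration = 373/100/13 * 100 = 28.69%

28.69


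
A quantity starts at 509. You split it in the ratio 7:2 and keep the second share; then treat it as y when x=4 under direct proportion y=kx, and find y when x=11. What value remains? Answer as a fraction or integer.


Start with 509.
Step 1: Split 7:2, second share = 509 * 2/9 = 1018/9
Step 2: Direct prop: k = (1018/9)/4; new y = k*11 = 1018/9*11/4 = 5599/18
Final result = 5599/18

5599/18


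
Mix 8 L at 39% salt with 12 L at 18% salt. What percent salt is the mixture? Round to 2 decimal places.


Solute in mixture 1 = 39% of 8 L = 8*39/100 = 78/25 L
Solute in mixture 2 = 18% of 12 L = 12*18/100 = 54/25 L
Total solute = 78/25 + 54/25 = 132/25 L
Total volume = 8 + 12 = 20 L
Final concentration = 132/25/20 * 100 = 26.40%

26.40


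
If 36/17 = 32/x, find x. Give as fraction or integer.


Setting up: 36/17 = 32/x
Cross multiply: 36 * x = 17 * 32
36x = 544
x = 544/36
x = 136/9

136/9


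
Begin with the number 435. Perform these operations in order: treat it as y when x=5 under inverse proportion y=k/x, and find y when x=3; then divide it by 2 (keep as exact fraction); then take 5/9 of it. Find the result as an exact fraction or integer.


Start with 435.
Step 1: Inverse prop: k = (435)*5; new y = k/3 = 435*5/3 = 725
Step 2: Divide by 2: 725 / 2 = 725/2
Step 3: Take 5/9: 725/2 * 5/9 = 3625/18
Final result = 3625/18

3625/18


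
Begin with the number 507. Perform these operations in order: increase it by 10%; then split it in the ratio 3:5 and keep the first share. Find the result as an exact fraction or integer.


Start with 507.
Step 1: Increase by 10%: 507 * 110/100 = 5577/10
Step 2: Split 3:5, first share = 5577/10 * 3/8 = 16731/80
Final result = 16731/80

16731/80


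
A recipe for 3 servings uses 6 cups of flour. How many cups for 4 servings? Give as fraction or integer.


Original: 6 cups for 3 servings
Target servings = 4
Scaling factor = 4/3
New amount = 6 * 4/3
= 24/3
= 8 cups

8


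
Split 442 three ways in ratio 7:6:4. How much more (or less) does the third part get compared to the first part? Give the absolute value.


Total parts = 7 + 6 + 4 = 17
Value per part = 442 / 17 = 26
Shares: 7*26=182, 6*26=156, 4*26=104
Third share = 104, first share = 182
Difference = |104 - 182| = 78

78


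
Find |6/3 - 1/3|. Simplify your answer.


Simplify: 6/3 = 2 and 1/3 = 1/3
Find common denominator: LCD = 3
Convert: 6/3 and 1/3
Difference = |6 - 1|/3 = 5/3
Simplified = 5/3

5/3


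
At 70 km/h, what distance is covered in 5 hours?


Using distance = speed * time
Speed = 70 km/h
Time = 5 hours
Distance = 70 * 5
= 350 km

350


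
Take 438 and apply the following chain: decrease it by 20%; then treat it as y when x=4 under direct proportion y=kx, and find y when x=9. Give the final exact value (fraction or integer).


Start with 438.
Step 1: Decrease by 20%: 438 * 80/100 = 1752/5
Step 2: Direct prop: k = (1752/5)/4; new y = k*9 = 1752/5*9/4 = 3942/5
Final result = 3942/5

3942/5


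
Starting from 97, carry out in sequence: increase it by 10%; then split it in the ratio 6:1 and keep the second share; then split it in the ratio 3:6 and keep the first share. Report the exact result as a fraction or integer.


Start with 97.
Step 1: Increase by 10%: 97 * 110/100 = 1067/10
Step 2: Split 6:1, second share = 1067/10 * 1/7 = 1067/70
Step 3: Split 3:6, first share = 1067/70 * 3/9 = 1067/210
Final result = 1067/210

1067/210


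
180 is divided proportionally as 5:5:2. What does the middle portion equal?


Ratio = 5:5:2
Total parts = 5 + 5 + 2 = 12
Value per part = 180 / 12 = 15
First share = 5 * 15 = 75
Middle share = 5 * 15 = 75
Third share = 2 * 15 = 30

75


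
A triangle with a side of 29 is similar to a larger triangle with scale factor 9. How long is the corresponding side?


Similar triangles have proportional sides
Scale factor = 9
Smaller side = 29
Corresponding larger side = 29 * 9
= 261

261


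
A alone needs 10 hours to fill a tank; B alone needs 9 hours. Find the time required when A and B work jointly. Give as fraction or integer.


Rate of A = 1/10 job per hour
Rate of B = 1/9 job per hour
Combined rate = 1/10 + 1/9
Find common denominator: (9 + 10)/(10*9) = 19/90
Combined rate = 19/90 job per hour
Time together = 1 / (19/90) = 90/19 hours

90/19


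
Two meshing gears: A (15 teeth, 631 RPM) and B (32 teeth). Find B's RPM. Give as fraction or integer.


Gear ratio: teeth_A * RPM_A = teeth_B * RPM_B
15 * 631 = 32 * RPM_B
9465 = 32 * RPM_B
RPM_B = 9465 / 32
RPM_B = 9465/32

9465/32


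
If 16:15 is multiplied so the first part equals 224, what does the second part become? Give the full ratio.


Original ratio: 16:15
First term target: 224
Scale factor = 224 / 16 = 14
Multiply second term: 15 * 14 = 210
Equivalent ratio = 224:210

224:210


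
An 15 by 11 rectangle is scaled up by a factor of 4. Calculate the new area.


Original dimensions: 15 x 11
Enlargement factor = 4
New width = 15 * 4 = 60
New height = 11 * 4 = 44
New area = 60 * 44 = 2640

2640


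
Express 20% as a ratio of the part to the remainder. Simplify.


Part = 20%, Remainder = 80%
Ratio = 20:80
GCD(20, 80) = 20
Simplify: 1:4 = 1:4

1:4


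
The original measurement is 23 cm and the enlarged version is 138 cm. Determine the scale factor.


Original length = 23 cm
Scaled length = 138 cm
Scale factor = 138 / 23
= 6

6


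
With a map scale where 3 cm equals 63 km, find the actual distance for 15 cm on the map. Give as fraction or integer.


Map scale: 3 cm = 63 km
Measured distance on map = 15 cm
Set up proportion: 15 * 63 / 3
= 945 / 3
= 315 km

315


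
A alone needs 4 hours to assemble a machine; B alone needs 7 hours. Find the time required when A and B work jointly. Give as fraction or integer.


Rate of A = 1/4 job per hour
Rate of B = 1/7 job per hour
Combined rate = 1/4 + 1/7
Find common denominator: (7 + 4)/(4*7) = 11/28
Combined rate = 11/28 job per hour
Time together = 1 / (11/28) = 28/11 hours

28/11


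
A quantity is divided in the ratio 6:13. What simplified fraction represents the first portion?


Total parts = 6 + 13 = 19
First part fraction = 6/19
Simplify: 6/19 = 6/19

6/19


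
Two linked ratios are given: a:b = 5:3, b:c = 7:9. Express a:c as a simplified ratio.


Given a:b = 5:3 and b:c = 7:9
Make b consistent. Multiply first ratio by 7: a:b = 35:21
Multiply second ratio by 3: b:c = 21:27
Now b = 21 in both, so a:b:c = 35:21:27
Therefore a:c = 35:27
Simplify by GCD: a:c = 35:27

35:27


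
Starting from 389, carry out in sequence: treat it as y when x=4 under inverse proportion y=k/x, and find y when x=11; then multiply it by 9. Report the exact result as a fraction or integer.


Start with 389.
Step 1: Inverse prop: k = (389)*4; new y = k/11 = 389*4/11 = 1556/11
Step 2: Multiply by 9: 1556/11 * 9 = 14004/11
Final result = 14004/11

14004/11


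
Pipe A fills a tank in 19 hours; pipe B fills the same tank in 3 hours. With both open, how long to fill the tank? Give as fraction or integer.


Rate of A = 1/19 job per hour
Rate of B = 1/3 job per hour
Combined rate = 1/19 + 1/3
Find common denominator: (3 + 19)/(19*3) = 22/57
Combined rate = 22/57 job per hour
Time together = 1 / (22/57) = 57/22 hours

57/22


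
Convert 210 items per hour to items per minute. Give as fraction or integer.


Converting from per hour to per minute
Rate = 210 items per hour
Divide by 60: 210/60
= 7/2 items per minute

7/2


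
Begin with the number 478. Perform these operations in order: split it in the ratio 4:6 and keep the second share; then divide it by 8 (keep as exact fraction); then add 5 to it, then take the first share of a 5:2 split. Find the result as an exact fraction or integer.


Start with 478.
Step 1: Split 4:6, second share = 478 * 6/10 = 1434/5
Step 2: Divide by 8: 1434/5 / 8 = 717/20
Step 3: Add 5: 717/20+5=817/20; split 5:2 first = 817/20*5/7 = 817/28
Final result = 817/28

817/28


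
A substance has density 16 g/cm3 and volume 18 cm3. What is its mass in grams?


Using mass = density * volume
Density = 16 g/cm3
Volume = 18 cm3
Mass = 16 * 18
= 288 g

288


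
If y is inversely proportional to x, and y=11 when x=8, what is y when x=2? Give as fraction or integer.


Inverse proportion: y = k/x
Find k: k = 8 * 11 = 88
Compute y at x=2: y = 88/2
y = 44

44


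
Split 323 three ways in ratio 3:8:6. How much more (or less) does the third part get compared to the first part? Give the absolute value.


Total parts = 3 + 8 + 6 = 17
Value per part = 323 / 17 = 19
Shares: 3*19=57, 8*19=152, 6*19=114
Third share = 114, first share = 57
Difference = |114 - 57| = 57

57


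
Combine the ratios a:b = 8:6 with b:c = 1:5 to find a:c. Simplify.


Given a:b = 8:6 and b:c = 1:5
Make b consistent. Multiply first ratio by 1: a:b = 8:6
Multiply second ratio by 6: b:c = 6:30
Now b = 6 in both, so a:b:c = 8:6:30
Therefore a:c = 8:30
Simplify by GCD: a:c = 4:15

4:15


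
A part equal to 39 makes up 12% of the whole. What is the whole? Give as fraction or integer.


Given: 39 is 12% of the whole
Set up: 39 = 12/100 * whole
whole = 39 * 100 / 12
whole = 3900 / 12
whole = 325

325


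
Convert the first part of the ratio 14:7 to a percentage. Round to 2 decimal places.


Total parts = 14 + 7 = 21
First part fraction = 14/21
Percentage = (14/21) * 100
= 0.666667 * 100
= 66.67%

66.67


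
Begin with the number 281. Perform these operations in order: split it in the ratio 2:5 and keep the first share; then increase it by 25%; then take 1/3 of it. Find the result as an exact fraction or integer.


Start with 281.
Step 1: Split 2:5, first share = 281 * 2/7 = 562/7
Step 2: Increase by 25%: 562/7 * 125/100 = 1405/14
Step 3: Take 1/3: 1405/14 * 1/3 = 1405/42
Final result = 1405/42

1405/42


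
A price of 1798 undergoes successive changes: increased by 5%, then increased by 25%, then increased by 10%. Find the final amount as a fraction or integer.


Start: 1798
Step 1: increase by 5% => multiply by 105/100
  1798 * 105/100 = 18879/10
Step 2: increase by 25% => multiply by 125/100
  18879/10 * 125/100 = 18879/8
Step 3: increase by 10% => multiply by 110/100
  18879/8 * 110/100 = 207669/80
Final value = 207669/80

207669/80


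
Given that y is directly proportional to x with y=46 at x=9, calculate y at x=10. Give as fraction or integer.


Direct proportion: y = kx
Find k: k = 46/9 = 46/9
Compute y at x=10: y = 46/9 * 10
y = 460/9

460/9


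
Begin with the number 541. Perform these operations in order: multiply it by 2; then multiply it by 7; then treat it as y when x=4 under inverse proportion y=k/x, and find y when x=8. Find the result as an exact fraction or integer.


Start with 541.
Step 1: Multiply by 2: 541 * 2 = 1082
Step 2: Multiply by 7: 1082 * 7 = 7574
Step 3: Inverse prop: k = (7574)*4; new y = k/8 = 7574*4/8 = 3787
Final result = 3787

3787


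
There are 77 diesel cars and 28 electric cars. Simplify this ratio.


Find GCD(77, 28)
GCD = 7
Divide both by 7: 77/7 = 11, 28/7 = 4
Simplified ratio = 11:4

11:4


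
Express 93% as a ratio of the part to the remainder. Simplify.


Part = 93%, Remainder = 7%
Ratio = 93:7
GCD(93, 7) = 1
Simplify: 93:7 = 93:7

93:7


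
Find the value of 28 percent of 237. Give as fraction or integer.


Compute 28% of 237
Convert percentage: 28% = 28/100
Multiply: 237 * 28/100
= 6636/100
= 1659/25

1659/25


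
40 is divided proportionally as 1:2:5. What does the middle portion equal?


Ratio = 1:2:5
Total parts = 1 + 2 + 5 = 8
Value per part = 40 / 8 = 5
First share = 1 * 5 = 5
Middle share = 2 * 5 = 10
Third share = 5 * 5 = 25

10


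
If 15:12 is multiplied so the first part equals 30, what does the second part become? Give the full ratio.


Original ratio: 15:12
First term target: 30
Scale factor = 30 / 15 = 2
Multiply second term: 12 * 2 = 24
Equivalent ratio = 30:24

30:24


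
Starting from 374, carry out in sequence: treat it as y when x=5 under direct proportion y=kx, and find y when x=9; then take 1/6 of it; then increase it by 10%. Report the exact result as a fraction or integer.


Start with 374.
Step 1: Direct prop: k = (374)/5; new y = k*9 = 374*9/5 = 3366/5
Step 2: Take 1/6: 3366/5 * 1/6 = 561/5
Step 3: Increase by 10%: 561/5 * 110/100 = 6171/50
Final result = 6171/50

6171/50


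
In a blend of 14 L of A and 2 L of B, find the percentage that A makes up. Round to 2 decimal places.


Volume of A = 14 L
Volume of B = 2 L
Total volume = 14 + 2 = 16 L
Percentage of A = (14/16) * 100
= 87.50%

87.50


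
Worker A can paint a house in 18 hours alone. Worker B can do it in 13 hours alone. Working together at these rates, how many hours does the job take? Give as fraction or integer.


Rate of A = 1/18 job per hour
Rate of B = 1/13 job per hour
Combined rate = 1/18 + 1/13
Find common denominator: (13 + 18)/(18*13) = 31/234
Combined rate = 31/234 job per hour
Time together = 1 / (31/234) = 234/31 hours

234/31


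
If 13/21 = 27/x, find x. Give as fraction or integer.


Setting up: 13/21 = 27/x
Cross multiply: 13 * x = 21 * 27
13x = 567
x = 567/13
x = 567/13

567/13


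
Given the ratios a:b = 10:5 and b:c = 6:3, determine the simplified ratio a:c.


Given a:b = 10:5 and b:c = 6:3
Make b consistent. Multiply first ratio by 6: a:b = 60:30
Multiply second ratio by 5: b:c = 30:15
Now b = 30 in both, so a:b:c = 60:30:15
Therefore a:c = 60:15
Simplify by GCD: a:c = 4:1

4:1


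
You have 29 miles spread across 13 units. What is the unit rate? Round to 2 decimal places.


Total miles = 29
Number of units = 13
Unit rate = 29 / 13
= 2.23 miles per unit

2.23
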